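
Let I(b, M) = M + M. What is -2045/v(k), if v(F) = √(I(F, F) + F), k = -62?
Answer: 2045*I*√186/186 ≈ 149.95*I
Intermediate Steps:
I(b, M) = 2*M
v(F) = √3*√F (v(F) = √(2*F + F) = √(3*F) = √3*√F)
-2045/v(k) = -2045*(-I*√186/186) = -(-2045)*I*√186/186 = 2045*I*√186/186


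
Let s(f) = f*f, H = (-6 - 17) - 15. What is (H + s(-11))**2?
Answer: 6889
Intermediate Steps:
H = -38 (H = -23 - 15 = -38)
s(f) = f**2
(H + s(-11))**2 = (-38 + (-11)**2)**2 = (-38 + 121)**2 = 83**2 = 6889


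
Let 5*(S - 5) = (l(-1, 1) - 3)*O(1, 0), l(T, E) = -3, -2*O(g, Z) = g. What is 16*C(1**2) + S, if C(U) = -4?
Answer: -292/5 ≈ -58.400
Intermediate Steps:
O(g, Z) = -g/2
S = 28/5 (S = 5 + ((-3 - 3)*(-1/2*1))/5 = 5 + (-6*(-1/2))/5 = 5 + (1/5)*3 = 5 + 3/5 = 28/5 ≈ 5.6000)
16*C(1**2) + S = 16*(-4) + 28/5 = -64 + 28/5 = -292/5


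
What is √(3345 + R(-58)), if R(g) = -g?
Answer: √3403 ≈ 58.335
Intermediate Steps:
√(3345 + R(-58)) = √(3345 - 1*(-58)) = √(3345 + 58) = √3403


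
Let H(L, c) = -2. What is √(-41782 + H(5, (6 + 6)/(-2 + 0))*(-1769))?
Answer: 2*I*√9561 ≈ 195.56*I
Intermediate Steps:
√(-41782 + H(5, (6 + 6)/(-2 + 0))*(-1769)) = √(-41782 - 2*(-1769)) = √(-41782 + 3538) = √(-38244) = 2*I*√9561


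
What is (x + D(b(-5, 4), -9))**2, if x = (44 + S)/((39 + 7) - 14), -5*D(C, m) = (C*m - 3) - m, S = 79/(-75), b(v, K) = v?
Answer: 451945081/5760000 ≈ 78.463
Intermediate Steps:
S = -79/75 (S = 79*(-1/75) = -79/75 ≈ -1.0533)
D(C, m) = 3/5 + m/5 - C*m/5 (D(C, m) = -((C*m - 3) - m)/5 = -((-3 + C*m) - m)/5 = -(-3 - m + C*m)/5 = 3/5 + m/5 - C*m/5)
x = 3221/2400 (x = (44 - 79/75)/((39 + 7) - 14) = 3221/(75*(46 - 14)) = (3221/75)/32 = (3221/75)*(1/32) = 3221/2400 ≈ 1.3421)
(x + D(b(-5, 4), -9))**2 = (3221/2400 + (3/5 + (1/5)*(-9) - 1/5*(-5)*(-9)))**2 = (3221/2400 + (3/5 - 9/5 - 9))**2 = (3221/2400 - 51/5)**2 = (-21259/2400)**2 = 451945081/5760000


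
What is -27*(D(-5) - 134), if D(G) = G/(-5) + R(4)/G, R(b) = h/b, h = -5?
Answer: 14337/4 ≈ 3584.3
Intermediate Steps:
R(b) = -5/b
D(G) = -5/(4*G) - G/5 (D(G) = G/(-5) + (-5/4)/G = G*(-⅕) + (-5*¼)/G = -G/5 - 5/(4*G) = -5/(4*G) - G/5)
-27*(D(-5) - 134) = -27*((-5/4/(-5) - ⅕*(-5)) - 134) = -27*((-5/4*(-⅕) + 1) - 134) = -27*((¼ + 1) - 134) = -27*(5/4 - 134) = -27*(-531/4) = 14337/4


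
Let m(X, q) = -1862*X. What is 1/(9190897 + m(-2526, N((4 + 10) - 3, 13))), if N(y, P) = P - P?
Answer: 1/13894309 ≈ 7.1972e-8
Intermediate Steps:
N(y, P) = 0
1/(9190897 + m(-2526, N((4 + 10) - 3, 13))) = 1/(9190897 - 1862*(-2526)) = 1/(9190897 + 4703412) = 1/13894309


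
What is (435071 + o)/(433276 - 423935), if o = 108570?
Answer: 543641/9341 ≈ 58.199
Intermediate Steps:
(435071 + o)/(433276 - 423935) = (435071 + 108570)/(433276 - 423935) = 543641/9341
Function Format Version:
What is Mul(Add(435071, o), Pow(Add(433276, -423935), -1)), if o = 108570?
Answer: Rational(543641, 9341) ≈ 58.199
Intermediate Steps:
Mul(Add(435071, o), Pow(Add(433276, -423935), -1)) = Mul(Add(435071, 108570), Pow(Add(433276, -423935), -1)) = Mul(543641, Pow(9341, -1)) = Mul(543641, Rational(1, 9341)) = Rational(543641, 9341)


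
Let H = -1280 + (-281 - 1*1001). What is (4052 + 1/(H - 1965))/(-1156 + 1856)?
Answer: 18343403/3168900 ≈ 5.7886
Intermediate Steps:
H = -2562 (H = -1280 + (-281 - 1001) = -1280 - 1282 = -2562)
(4052 + 1/(H - 1965))/(-1156 + 1856) = (4052 + 1/(-2562 - 1965))/(-1156 + 1856) = (4052 + 1/(-4527))/700 = (4052 - 1/4527)*(1/700) = (18343403/4527)*(1/700) = 18343403/3168900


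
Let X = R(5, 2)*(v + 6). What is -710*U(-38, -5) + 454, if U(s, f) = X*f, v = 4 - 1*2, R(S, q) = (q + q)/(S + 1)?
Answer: 58162/3 ≈ 19387.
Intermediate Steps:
R(S, q) = 2*q/(1 + S) (R(S, q) = (2*q)/(1 + S) = 2*q/(1 + S))
v = 2 (v = 4 - 2 = 2)
X = 16/3 (X = (2*2/(1 + 5))*(2 + 6) = (2*2/6)*8 = (2*2*(⅙))*8 = (⅔)*8 = 16/3 ≈ 5.3333)
U(s, f) = 16*f/3
-710*U(-38, -5) + 454 = -11360*(-5)/3 + 454 = -710*(-80/3) + 454 = 56800/3 + 454 = 58162/3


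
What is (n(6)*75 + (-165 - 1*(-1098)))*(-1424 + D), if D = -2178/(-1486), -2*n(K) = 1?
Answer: -1892984913/1486 ≈ -1.2739e+6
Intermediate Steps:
n(K) = -½ (n(K) = -½*1 = -½)
D = 1089/743 (D = -2178*(-1/1486) = 1089/743 ≈ 1.4657)
(n(6)*75 + (-165 - 1*(-1098)))*(-1424 + D) = (-½*75 + (-165 - 1*(-1098)))*(-1424 + 1089/743) = (-75/2 + (-165 + 1098))*(-1056943/743) = (-75/2 + 933)*(-1056943/743) = (1791/2)*(-1056943/743) = -1892984913/1486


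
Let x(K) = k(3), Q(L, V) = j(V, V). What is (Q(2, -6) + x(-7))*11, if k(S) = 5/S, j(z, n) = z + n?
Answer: -341/3 ≈ -113.67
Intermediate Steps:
j(z, n) = n + z
Q(L, V) = 2*V (Q(L, V) = V + V = 2*V)
x(K) = 5/3
(Q(2, -6) + x(-7))*11 = (2*(-6) + 5/3)*11 = (-12 + 5/3)*11 = -31/3*11 = -341/3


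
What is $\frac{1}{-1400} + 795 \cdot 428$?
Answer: $\frac{476363999}{1400} \approx 3.4026 \cdot 10^{5}$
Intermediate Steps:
$\frac{1}{-1400} + 795 \cdot 428 = - \frac{1}{1400} + 340260 = \frac{476363999}{1400}$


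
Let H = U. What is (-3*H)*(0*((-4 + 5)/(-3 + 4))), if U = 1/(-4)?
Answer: 0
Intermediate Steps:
U = -1/4 ≈ -0.25000
H = -1/4 ≈ -0.25000
(-3*H)*(0*((-4 + 5)/(-3 + 4))) = (-3*(-1/4))*(0*((-4 + 5)/(-3 + 4))) = 3*(0*(1/1))/4 = 3*(0*(1*1))/4 = 3*(0*1)/4 = (3/4)*0 = 0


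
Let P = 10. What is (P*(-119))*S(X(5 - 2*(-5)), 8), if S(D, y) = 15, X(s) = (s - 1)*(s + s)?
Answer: -17850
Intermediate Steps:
X(s) = 2*s*(-1 + s) (X(s) = (-1 + s)*(2*s) = 2*s*(-1 + s))
(P*(-119))*S(X(5 - 2*(-5)), 8) = (10*(-119))*15 = -1190*15 = -17850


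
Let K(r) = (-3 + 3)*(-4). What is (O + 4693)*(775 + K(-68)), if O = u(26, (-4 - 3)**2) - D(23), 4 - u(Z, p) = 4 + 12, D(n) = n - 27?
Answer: 3630875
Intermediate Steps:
K(r) = 0 (K(r) = 0*(-4) = 0)
D(n) = -27 + n
u(Z, p) = -12 (u(Z, p) = 4 - (4 + 12) = 4 - 1*16 = 4 - 16 = -12)
O = -8 (O = -12 - (-27 + 23) = -12 - 1*(-4) = -12 + 4 = -8)
(O + 4693)*(775 + K(-68)) = (-8 + 4693)*(775 + 0) = 4685*775 = 3630875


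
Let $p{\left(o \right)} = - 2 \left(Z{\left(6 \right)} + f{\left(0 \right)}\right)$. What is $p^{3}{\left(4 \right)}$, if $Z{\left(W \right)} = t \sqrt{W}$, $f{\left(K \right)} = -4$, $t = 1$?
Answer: $1088 - 432 \sqrt{6} \approx 29.82$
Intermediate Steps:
$Z{\left(W \right)} = \sqrt{W}$ ($Z{\left(W \right)} = 1 \sqrt{W} = \sqrt{W}$)
$p{\left(o \right)} = 8 - 2 \sqrt{6}$ ($p{\left(o \right)} = - 2 \left(\sqrt{6} - 4\right) = - 2 \left(-4 + \sqrt{6}\right) = 8 - 2 \sqrt{6}$)
$p^{3}{\left(4 \right)} = \left(8 - 2 \sqrt{6}\right)^{3}$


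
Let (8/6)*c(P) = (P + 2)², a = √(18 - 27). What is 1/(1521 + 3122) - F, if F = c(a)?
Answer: 69649/18572 - 9*I ≈ 3.7502 - 9.0*I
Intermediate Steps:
a = 3*I (a = √(-9) = 3*I ≈ 3.0*I)
c(P) = 3*(2 + P)²/4 (c(P) = 3*(P + 2)²/4 = 3*(2 + P)²/4)
F = 3*(2 + 3*I)²/4 ≈ -3.75 + 9.0*I
1/(1521 + 3122) - F = 1/(1521 + 3122) - (-15/4 + 9*I) = 1/4643 + (15/4 - 9*I) = 69649/18572 - 9*I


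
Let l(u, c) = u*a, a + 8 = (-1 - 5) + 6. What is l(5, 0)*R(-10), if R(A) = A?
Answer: 400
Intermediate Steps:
a = -8 (a = -8 + ((-1 - 5) + 6) = -8 + (-6 + 6) = -8 + 0 = -8)
l(u, c) = -8*u (l(u, c) = u*(-8) = -8*u)
l(5, 0)*R(-10) = -8*5*(-10) = -40*(-10) = 400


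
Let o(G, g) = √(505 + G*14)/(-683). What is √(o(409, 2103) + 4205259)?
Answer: √(1961707065651 - 683*√6231)/683 ≈ 2050.7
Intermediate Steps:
o(G, g) = -√(505 + 14*G)/683 (o(G, g) = √(505 + 14*G)*(-1/683) = -√(505 + 14*G)/683)
√(o(409, 2103) + 4205259) = √(-√(505 + 14*409)/683 + 4205259) = √(-√(505 + 5726)/683 + 4205259) = √(-√6231/683 + 4205259) = √(4205259 - √6231/683)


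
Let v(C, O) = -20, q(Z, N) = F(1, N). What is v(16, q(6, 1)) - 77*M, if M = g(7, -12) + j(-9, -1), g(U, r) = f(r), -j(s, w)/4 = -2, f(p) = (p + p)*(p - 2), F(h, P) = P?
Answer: -26508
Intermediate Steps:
f(p) = 2*p*(-2 + p) (f(p) = (2*p)*(-2 + p) = 2*p*(-2 + p))
q(Z, N) = N
j(s, w) = 8 (j(s, w) = -4*(-2) = 8)
g(U, r) = 2*r*(-2 + r)
M = 344 (M = 2*(-12)*(-2 - 12) + 8 = 2*(-12)*(-14) + 8 = 336 + 8 = 344)
v(16, q(6, 1)) - 77*M = -20 - 77*344 = -20 - 26488 = -26508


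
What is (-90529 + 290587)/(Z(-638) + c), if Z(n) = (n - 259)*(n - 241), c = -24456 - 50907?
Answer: 33343/118850 ≈ 0.28055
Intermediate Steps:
c = -75363
Z(n) = (-259 + n)*(-241 + n)
(-90529 + 290587)/(Z(-638) + c) = (-90529 + 290587)/((62419 + (-638)**2 - 500*(-638)) - 75363) = 200058/((62419 + 407044 + 319000) - 75363) = 200058/(788463 - 75363) = 200058/713100 = 200058*(1/713100) = 33343/118850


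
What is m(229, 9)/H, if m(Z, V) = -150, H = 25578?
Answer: -25/4263 ≈ -0.0058644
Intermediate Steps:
m(229, 9)/H = -150/25578 = -150*1/25578 = -25/4263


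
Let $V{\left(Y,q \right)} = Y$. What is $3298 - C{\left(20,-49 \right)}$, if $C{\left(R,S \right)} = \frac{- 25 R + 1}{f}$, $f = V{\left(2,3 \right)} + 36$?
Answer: $\frac{125823}{38} \approx 3311.1$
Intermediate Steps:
$f = 38$ ($f = 2 + 36 = 38$)
$C{\left(R,S \right)} = \frac{1}{38} - \frac{25 R}{38}$ ($C{\left(R,S \right)} = \frac{- 25 R + 1}{38} = \left(1 - 25 R\right) \frac{1}{38} = \frac{1}{38} - \frac{25 R}{38}$)
$3298 - C{\left(20,-49 \right)} = 3298 - \left(\frac{1}{38} - \frac{250}{19}\right) = 3298 - - \frac{499}{38} = 3298 + \frac{499}{38} = \frac{125823}{38}$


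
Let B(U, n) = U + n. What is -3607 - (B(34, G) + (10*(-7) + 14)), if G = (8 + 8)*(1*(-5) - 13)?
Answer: -3297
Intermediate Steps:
G = -288 (G = 16*(-5 - 13) = 16*(-18) = -288)
-3607 - (B(34, G) + (10*(-7) + 14)) = -3607 - ((34 - 288) + (10*(-7) + 14)) = -3607 - (-254 + (-70 + 14)) = -3607 - (-254 - 56) = -3607 - 1*(-310) = -3607 + 310 = -3297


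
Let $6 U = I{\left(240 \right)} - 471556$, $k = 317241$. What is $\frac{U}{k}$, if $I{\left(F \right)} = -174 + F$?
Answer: $- \frac{235745}{951723} \approx -0.2477$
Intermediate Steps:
$U = - \frac{235745}{3}$ ($U = \frac{\left(-174 + 240\right) - 471556}{6} = \frac{66 - 471556}{6} = \frac{1}{6} \left(-471490\right) = - \frac{235745}{3} \approx -78582.0$)
$\frac{U}{k} = - \frac{235745}{3 \cdot 317241} = \left(- \frac{235745}{3}\right) \frac{1}{317241} = - \frac{235745}{951723}$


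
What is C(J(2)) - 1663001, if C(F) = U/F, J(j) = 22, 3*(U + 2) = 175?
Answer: -109757897/66 ≈ -1.6630e+6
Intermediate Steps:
U = 169/3 (U = -2 + (⅓)*175 = -2 + 175/3 = 169/3 ≈ 56.333)
C(F) = 169/(3*F)
C(J(2)) - 1663001 = (169/3)/22 - 1663001 = (169/3)*(1/22) - 1663001 = 169/66 - 1663001 = -109757897/66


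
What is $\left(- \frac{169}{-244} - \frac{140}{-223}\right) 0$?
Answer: $0$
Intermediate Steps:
$\left(- \frac{169}{-244} - \frac{140}{-223}\right) 0 = \left(\left(-169\right) \left(- \frac{1}{244}\right) - - \frac{140}{223}\right) 0 = \left(\frac{169}{244} + \frac{140}{223}\right) 0 = \frac{71847}{54412} \cdot 0 = 0$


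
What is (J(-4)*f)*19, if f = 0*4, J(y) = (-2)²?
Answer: 0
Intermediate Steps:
J(y) = 4
f = 0
(J(-4)*f)*19 = (4*0)*19 = 0*19 = 0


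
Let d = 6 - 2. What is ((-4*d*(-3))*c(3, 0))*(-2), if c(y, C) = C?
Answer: 0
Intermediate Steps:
d = 4
((-4*d*(-3))*c(3, 0))*(-2) = ((-4*4*(-3))*0)*(-2) = (-16*(-3)*0)*(-2) = (48*0)*(-2) = 0*(-2) = 0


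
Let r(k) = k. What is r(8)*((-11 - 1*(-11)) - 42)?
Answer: -336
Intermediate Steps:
r(8)*((-11 - 1*(-11)) - 42) = 8*((-11 - 1*(-11)) - 42) = 8*((-11 + 11) - 42) = 8*(0 - 42) = 8*(-42) = -336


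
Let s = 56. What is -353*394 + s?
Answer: -139026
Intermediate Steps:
-353*394 + s = -353*394 + 56 = -139082 + 56 = -139026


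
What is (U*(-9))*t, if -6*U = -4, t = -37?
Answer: 222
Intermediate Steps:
U = ⅔ (U = -⅙*(-4) = ⅔ ≈ 0.66667)
(U*(-9))*t = ((⅔)*(-9))*(-37) = -6*(-37) = 222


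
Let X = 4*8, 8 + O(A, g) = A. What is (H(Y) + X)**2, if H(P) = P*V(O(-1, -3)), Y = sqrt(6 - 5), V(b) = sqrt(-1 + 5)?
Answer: 1156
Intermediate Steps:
O(A, g) = -8 + A
V(b) = 2 (V(b) = sqrt(4) = 2)
Y = 1 (Y = sqrt(1) = 1)
X = 32
H(P) = 2*P (H(P) = P*2 = 2*P)
(H(Y) + X)**2 = (2*1 + 32)**2 = (2 + 32)**2 = 34**2 = 1156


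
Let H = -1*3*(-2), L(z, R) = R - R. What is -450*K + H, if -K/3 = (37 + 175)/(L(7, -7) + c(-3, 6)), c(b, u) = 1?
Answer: 286206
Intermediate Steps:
L(z, R) = 0
K = -636 (K = -3*(37 + 175)/(0 + 1) = -636/1 = -636 ≈ -636.00)
H = 6 (H = -3*(-2) = 6)
-450*K + H = -450*(-636) + 6 = 286200 + 6 = 286206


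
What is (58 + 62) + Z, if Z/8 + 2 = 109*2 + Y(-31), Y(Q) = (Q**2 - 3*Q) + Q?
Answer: 10032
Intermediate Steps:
Y(Q) = Q**2 - 2*Q
Z = 9912 (Z = -16 + 8*(109*2 - 31*(-2 - 31)) = -16 + 8*(218 - 31*(-33)) = -16 + 8*(218 + 1023) = -16 + 8*1241 = -16 + 9928 = 9912)
(58 + 62) + Z = (58 + 62) + 9912 = 120 + 9912 = 10032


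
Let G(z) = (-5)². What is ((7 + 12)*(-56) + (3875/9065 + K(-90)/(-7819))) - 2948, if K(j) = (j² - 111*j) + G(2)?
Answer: -8128611562/2025121 ≈ -4013.9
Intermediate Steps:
G(z) = 25
K(j) = 25 + j² - 111*j (K(j) = (j² - 111*j) + 25 = 25 + j² - 111*j)
((7 + 12)*(-56) + (3875/9065 + K(-90)/(-7819))) - 2948 = ((7 + 12)*(-56) + (3875/9065 + (25 + (-90)² - 111*(-90))/(-7819))) - 2948 = (19*(-56) + (3875*(1/9065) + (25 + 8100 + 9990)*(-1/7819))) - 2948 = (-1064 + (775/1813 + 18115*(-1/7819))) - 2948 = (-1064 + (775/1813 - 18115/7819)) - 2948 = (-1064 - 3826110/2025121) - 2948 = -2158554854/2025121 - 2948 = -8128611562/2025121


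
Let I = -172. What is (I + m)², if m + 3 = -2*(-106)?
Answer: 1369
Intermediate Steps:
m = 209 (m = -3 - 2*(-106) = -3 + 212 = 209)
(I + m)² = (-172 + 209)² = 37² = 1369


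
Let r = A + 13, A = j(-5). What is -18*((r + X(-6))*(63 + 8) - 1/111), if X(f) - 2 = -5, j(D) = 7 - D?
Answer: -1040286/37 ≈ -28116.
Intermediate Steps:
A = 12 (A = 7 - 1*(-5) = 7 + 5 = 12)
X(f) = -3 (X(f) = 2 - 5 = -3)
r = 25 (r = 12 + 13 = 25)
-18*((r + X(-6))*(63 + 8) - 1/111) = -18*((25 - 3)*(63 + 8) - 1/111) = -18*(22*71 - 1*1/111) = -18*(1562 - 1/111) = -18*173381/111 = -1040286/37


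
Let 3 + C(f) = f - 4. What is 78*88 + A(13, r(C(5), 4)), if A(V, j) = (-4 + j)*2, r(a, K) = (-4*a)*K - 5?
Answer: 6910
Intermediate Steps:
C(f) = -7 + f (C(f) = -3 + (f - 4) = -3 + (-4 + f) = -7 + f)
r(a, K) = -5 - 4*K*a (r(a, K) = -4*K*a - 5 = -5 - 4*K*a)
A(V, j) = -8 + 2*j
78*88 + A(13, r(C(5), 4)) = 78*88 + (-8 + 2*(-5 - 4*4*(-7 + 5))) = 6864 + (-8 + 2*(-5 - 4*4*(-2))) = 6864 + (-8 + 2*(-5 + 32)) = 6864 + (-8 + 2*27) = 6864 + (-8 + 54) = 6864 + 46 = 6910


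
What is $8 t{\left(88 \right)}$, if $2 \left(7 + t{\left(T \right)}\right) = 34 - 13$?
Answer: $28$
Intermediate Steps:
$t{\left(T \right)} = \frac{7}{2}$ ($t{\left(T \right)} = -7 + \frac{34 - 13}{2} = -7 + \frac{1}{2} \cdot 21 = -7 + \frac{21}{2} = \frac{7}{2}$)
$8 t{\left(88 \right)} = 8 \cdot \frac{7}{2} = 28$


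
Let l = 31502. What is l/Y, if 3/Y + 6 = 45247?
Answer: 1425181982/3 ≈ 4.7506e+8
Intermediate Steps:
Y = 3/45241 (Y = 3/(-6 + 45247) = 3/45241 ≈ 6.6312e-5)
l/Y = 31502/(3/45241) = 31502*(45241/3) = 1425181982/3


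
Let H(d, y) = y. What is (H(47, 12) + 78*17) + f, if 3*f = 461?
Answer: 4475/3 ≈ 1491.7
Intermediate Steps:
f = 461/3 (f = (1/3)*461 = 461/3 ≈ 153.67)
(H(47, 12) + 78*17) + f = (12 + 78*17) + 461/3 = (12 + 1326) + 461/3 = 1338 + 461/3 = 4475/3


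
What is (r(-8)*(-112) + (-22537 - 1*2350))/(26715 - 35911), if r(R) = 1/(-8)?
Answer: 24873/9196 ≈ 2.7048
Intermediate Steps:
r(R) = -⅛
(r(-8)*(-112) + (-22537 - 1*2350))/(26715 - 35911) = (-⅛*(-112) + (-22537 - 1*2350))/(26715 - 35911) = (14 + (-22537 - 2350))/(-9196) = (14 - 24887)*(-1/9196) = -24873*(-1/9196) = 24873/9196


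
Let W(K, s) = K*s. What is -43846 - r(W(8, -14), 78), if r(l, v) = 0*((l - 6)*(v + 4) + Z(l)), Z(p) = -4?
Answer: -43846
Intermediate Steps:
r(l, v) = 0 (r(l, v) = 0*((l - 6)*(v + 4) - 4) = 0*((-6 + l)*(4 + v) - 4) = 0*(-4 + (-6 + l)*(4 + v)) = 0)
-43846 - r(W(8, -14), 78) = -43846 - 1*0 = -43846 + 0 = -43846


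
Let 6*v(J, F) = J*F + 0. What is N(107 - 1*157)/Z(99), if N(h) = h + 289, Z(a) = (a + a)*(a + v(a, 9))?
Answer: 239/49005 ≈ 0.0048771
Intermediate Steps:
v(J, F) = F*J/6 (v(J, F) = (J*F + 0)/6 = (F*J + 0)/6 = (F*J)/6 = F*J/6)
Z(a) = 5*a**2 (Z(a) = (a + a)*(a + (1/6)*9*a) = (2*a)*(a + 3*a/2) = (2*a)*(5*a/2) = 5*a**2)
N(h) = 289 + h
N(107 - 1*157)/Z(99) = (289 + (107 - 1*157))/((5*99**2)) = (289 + (107 - 157))/((5*9801)) = (289 - 50)/49005 = 239*(1/49005) = 239/49005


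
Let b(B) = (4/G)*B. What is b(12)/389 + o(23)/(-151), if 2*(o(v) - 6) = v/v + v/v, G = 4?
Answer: -911/58739 ≈ -0.015509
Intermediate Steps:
o(v) = 7 (o(v) = 6 + (v/v + v/v)/2 = 6 + (1 + 1)/2 = 6 + (1/2)*2 = 6 + 1 = 7)
b(B) = B (b(B) = (4/4)*B = (4*(1/4))*B = 1*B = B)
b(12)/389 + o(23)/(-151) = 12/389 + 7/(-151) = 12*(1/389) + 7*(-1/151) = 12/389 - 7/151 = -911/58739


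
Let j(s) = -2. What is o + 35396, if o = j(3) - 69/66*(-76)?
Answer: 390208/11 ≈ 35473.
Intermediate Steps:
o = 852/11 (o = -2 - 69/66*(-76) = -2 - 69*1/66*(-76) = -2 - 23/22*(-76) = -2 + 874/11 = 852/11 ≈ 77.455)
o + 35396 = 852/11 + 35396 = 390208/11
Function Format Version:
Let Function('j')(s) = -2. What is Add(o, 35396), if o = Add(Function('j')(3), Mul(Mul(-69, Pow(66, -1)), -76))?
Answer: Rational(390208, 11) ≈ 35473.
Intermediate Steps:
o = Rational(852, 11) (o = Add(-2, Mul(Mul(-69, Pow(66, -1)), -76)) = Add(-2, Mul(Mul(-69, Rational(1, 66)), -76)) = Add(-2, Mul(Rational(-23, 22), -76)) = Add(-2, Rational(874, 11)) = Rational(852, 11) ≈ 77.455)
Add(o, 35396) = Add(Rational(852, 11), 35396) = Rational(390208, 11)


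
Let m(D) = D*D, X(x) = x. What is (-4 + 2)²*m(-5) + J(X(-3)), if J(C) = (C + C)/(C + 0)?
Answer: 102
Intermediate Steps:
J(C) = 2 (J(C) = (2*C)/C = 2)
m(D) = D²
(-4 + 2)²*m(-5) + J(X(-3)) = (-4 + 2)²*(-5)² + 2 = (-2)²*25 + 2 = 4*25 + 2 = 100 + 2 = 102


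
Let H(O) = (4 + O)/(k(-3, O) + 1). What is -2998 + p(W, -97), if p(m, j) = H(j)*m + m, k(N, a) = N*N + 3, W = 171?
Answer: -52654/13 ≈ -4050.3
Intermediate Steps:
k(N, a) = 3 + N**2 (k(N, a) = N**2 + 3 = 3 + N**2)
H(O) = 4/13 + O/13 (H(O) = (4 + O)/((3 + (-3)**2) + 1) = (4 + O)/((3 + 9) + 1) = (4 + O)/(12 + 1) = (4 + O)/13 = (4 + O)*(1/13) = 4/13 + O/13)
p(m, j) = m + m*(4/13 + j/13) (p(m, j) = (4/13 + j/13)*m + m = m*(4/13 + j/13) + m = m + m*(4/13 + j/13))
-2998 + p(W, -97) = -2998 + (1/13)*171*(17 - 97) = -2998 + (1/13)*171*(-80) = -2998 - 13680/13 = -52654/13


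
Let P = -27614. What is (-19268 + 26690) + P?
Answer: -20192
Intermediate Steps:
(-19268 + 26690) + P = (-19268 + 26690) - 27614 = 7422 - 27614 = -20192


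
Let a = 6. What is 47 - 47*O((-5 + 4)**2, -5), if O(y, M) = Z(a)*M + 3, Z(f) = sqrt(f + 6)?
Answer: -94 + 470*sqrt(3) ≈ 720.06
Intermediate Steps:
Z(f) = sqrt(6 + f)
O(y, M) = 3 + 2*M*sqrt(3) (O(y, M) = sqrt(6 + 6)*M + 3 = sqrt(12)*M + 3 = (2*sqrt(3))*M + 3 = 2*M*sqrt(3) + 3 = 3 + 2*M*sqrt(3))
47 - 47*O((-5 + 4)**2, -5) = 47 - 47*(3 + 2*(-5)*sqrt(3)) = 47 - 47*(3 - 10*sqrt(3)) = 47 + (-141 + 470*sqrt(3)) = -94 + 470*sqrt(3)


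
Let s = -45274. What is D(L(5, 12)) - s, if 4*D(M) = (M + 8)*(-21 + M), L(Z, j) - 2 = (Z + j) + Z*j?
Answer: 93071/2 ≈ 46536.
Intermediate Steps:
L(Z, j) = 2 + Z + j + Z*j (L(Z, j) = 2 + ((Z + j) + Z*j) = 2 + (Z + j + Z*j) = 2 + Z + j + Z*j)
D(M) = (-21 + M)*(8 + M)/4 (D(M) = ((M + 8)*(-21 + M))/4 = ((8 + M)*(-21 + M))/4 = ((-21 + M)*(8 + M))/4 = (-21 + M)*(8 + M)/4)
D(L(5, 12)) - s = (-42 - 13*(2 + 5 + 12 + 5*12)/4 + (2 + 5 + 12 + 5*12)²/4) - 1*(-45274) = (-42 - 13*(2 + 5 + 12 + 60)/4 + (2 + 5 + 12 + 60)²/4) + 45274 = (-42 - 13/4*79 + (¼)*79²) + 45274 = (-42 - 1027/4 + (¼)*6241) + 45274 = (-42 - 1027/4 + 6241/4) + 45274 = 2523/2 + 45274 = 93071/2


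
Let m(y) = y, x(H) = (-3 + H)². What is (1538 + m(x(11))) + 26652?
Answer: 28254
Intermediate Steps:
(1538 + m(x(11))) + 26652 = (1538 + (-3 + 11)²) + 26652 = (1538 + 8²) + 26652 = (1538 + 64) + 26652 = 1602 + 26652 = 28254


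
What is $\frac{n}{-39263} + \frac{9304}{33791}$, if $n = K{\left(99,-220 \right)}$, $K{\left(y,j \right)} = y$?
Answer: $\frac{361957643}{1326736033} \approx 0.27282$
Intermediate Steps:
$n = 99$
$\frac{n}{-39263} + \frac{9304}{33791} = \frac{99}{-39263} + \frac{9304}{33791} = 99 \left(- \frac{1}{39263}\right) + 9304 \cdot \frac{1}{33791} = - \frac{99}{39263} + \frac{9304}{33791} = \frac{361957643}{1326736033}$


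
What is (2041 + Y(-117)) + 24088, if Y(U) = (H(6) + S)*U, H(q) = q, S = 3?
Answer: 25076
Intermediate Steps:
Y(U) = 9*U (Y(U) = (6 + 3)*U = 9*U)
(2041 + Y(-117)) + 24088 = (2041 + 9*(-117)) + 24088 = (2041 - 1053) + 24088 = 988 + 24088 = 25076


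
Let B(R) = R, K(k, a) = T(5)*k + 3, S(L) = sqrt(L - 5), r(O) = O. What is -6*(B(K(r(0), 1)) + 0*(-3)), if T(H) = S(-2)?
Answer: -18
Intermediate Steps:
S(L) = sqrt(-5 + L)
T(H) = I*sqrt(7) (T(H) = sqrt(-5 - 2) = sqrt(-7) = I*sqrt(7))
K(k, a) = 3 + I*k*sqrt(7) (K(k, a) = (I*sqrt(7))*k + 3 = I*k*sqrt(7) + 3 = 3 + I*k*sqrt(7))
-6*(B(K(r(0), 1)) + 0*(-3)) = -6*((3 + I*0*sqrt(7)) + 0*(-3)) = -6*((3 + 0) + 0) = -6*(3 + 0) = -6*3 = -18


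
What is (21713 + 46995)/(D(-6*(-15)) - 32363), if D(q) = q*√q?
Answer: -2223597004/1046634769 - 18551160*√10/1046634769 ≈ -2.1806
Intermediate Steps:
D(q) = q^(3/2)
(21713 + 46995)/(D(-6*(-15)) - 32363) = (21713 + 46995)/((-6*(-15))^(3/2) - 32363) = 68708/(90^(3/2) - 32363) = 68708/(270*√10 - 32363) = 68708/(-32363 + 270*√10)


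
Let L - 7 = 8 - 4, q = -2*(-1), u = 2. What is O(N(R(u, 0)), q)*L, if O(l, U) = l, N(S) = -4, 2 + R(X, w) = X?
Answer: -44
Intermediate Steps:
R(X, w) = -2 + X
q = 2
L = 11 (L = 7 + (8 - 4) = 7 + 4 = 11)
O(N(R(u, 0)), q)*L = -4*11 = -44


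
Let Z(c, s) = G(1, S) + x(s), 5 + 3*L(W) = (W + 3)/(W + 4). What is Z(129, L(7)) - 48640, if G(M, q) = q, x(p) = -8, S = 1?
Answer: -48647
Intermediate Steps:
L(W) = -5/3 + (3 + W)/(3*(4 + W)) (L(W) = -5/3 + ((W + 3)/(W + 4))/3 = -5/3 + ((3 + W)/(4 + W))/3 = -5/3 + (3 + W)/(3*(4 + W)))
Z(c, s) = -7 (Z(c, s) = 1 - 8 = -7)
Z(129, L(7)) - 48640 = -7 - 48640 = -48647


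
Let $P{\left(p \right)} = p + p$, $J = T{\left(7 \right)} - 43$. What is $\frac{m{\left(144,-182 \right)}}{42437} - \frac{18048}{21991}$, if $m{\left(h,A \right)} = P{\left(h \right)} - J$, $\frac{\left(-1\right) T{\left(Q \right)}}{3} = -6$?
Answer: $- \frac{759019793}{933232067} \approx -0.81332$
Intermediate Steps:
$T{\left(Q \right)} = 18$ ($T{\left(Q \right)} = \left(-3\right) \left(-6\right) = 18$)
$J = -25$ ($J = 18 - 43 = -25$)
$P{\left(p \right)} = 2 p$
$m{\left(h,A \right)} = 25 + 2 h$ ($m{\left(h,A \right)} = 2 h - -25 = 2 h + 25 = 25 + 2 h$)
$\frac{m{\left(144,-182 \right)}}{42437} - \frac{18048}{21991} = \frac{25 + 2 \cdot 144}{42437} - \frac{18048}{21991} = \left(25 + 288\right) \frac{1}{42437} - \frac{18048}{21991} = 313 \cdot \frac{1}{42437} - \frac{18048}{21991} = \frac{313}{42437} - \frac{18048}{21991} = - \frac{759019793}{933232067}$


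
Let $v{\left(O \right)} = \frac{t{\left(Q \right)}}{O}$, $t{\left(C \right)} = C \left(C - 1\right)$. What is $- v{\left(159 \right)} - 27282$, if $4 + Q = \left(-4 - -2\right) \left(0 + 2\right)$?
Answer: $- \frac{1445970}{53} \approx -27282.0$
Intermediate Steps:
$Q = -8$ ($Q = -4 + \left(-4 - -2\right) \left(0 + 2\right) = -4 + \left(-4 + 2\right) 2 = -4 - 4 = -8$)
$t{\left(C \right)} = C \left(-1 + C\right)$
$v{\left(O \right)} = \frac{72}{O}$ ($v{\left(O \right)} = \frac{\left(-8\right) \left(-1 - 8\right)}{O} = \frac{\left(-8\right) \left(-9\right)}{O} = \frac{72}{O}$)
$- v{\left(159 \right)} - 27282 = - \frac{72}{159} - 27282 = \left(-1\right) \frac{24}{53} - 27282 = - \frac{24}{53} - 27282 = - \frac{1445970}{53}$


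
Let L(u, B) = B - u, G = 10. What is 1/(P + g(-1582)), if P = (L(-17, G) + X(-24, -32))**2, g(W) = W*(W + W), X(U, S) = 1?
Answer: 1/5006232 ≈ 1.9975e-7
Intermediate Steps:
g(W) = 2*W**2 (g(W) = W*(2*W) = 2*W**2)
P = 784 (P = ((10 - 1*(-17)) + 1)**2 = ((10 + 17) + 1)**2 = (27 + 1)**2 = 28**2 = 784)
1/(P + g(-1582)) = 1/(784 + 2*(-1582)**2) = 1/(784 + 2*2502724) = 1/(784 + 5005448) = 1/5006232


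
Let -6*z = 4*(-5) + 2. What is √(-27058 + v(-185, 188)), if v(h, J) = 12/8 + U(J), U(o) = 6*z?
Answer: I*√108154/2 ≈ 164.43*I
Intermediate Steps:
z = 3 (z = -(4*(-5) + 2)/6 = -(-20 + 2)/6 = -⅙*(-18) = 3)
U(o) = 18 (U(o) = 6*3 = 18)
v(h, J) = 39/2 (v(h, J) = 12/8 + 18 = 12*(⅛) + 18 = 3/2 + 18 = 39/2)
√(-27058 + v(-185, 188)) = √(-27058 + 39/2) = √(-54077/2) = I*√108154/2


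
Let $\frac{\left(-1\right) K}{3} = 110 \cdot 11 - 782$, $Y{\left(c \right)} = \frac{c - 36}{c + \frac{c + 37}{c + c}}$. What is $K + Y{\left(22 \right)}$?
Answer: $- \frac{1319284}{1027} \approx -1284.6$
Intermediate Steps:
$Y{\left(c \right)} = \frac{-36 + c}{c + \frac{37 + c}{2 c}}$
$K = -1284$ ($K = - 3 \left(110 \cdot 11 - 782\right) = - 3 \left(1210 - 782\right) = \left(-3\right) 428 = -1284$)
$K + Y{\left(22 \right)} = -1284 + 2 \cdot 22 \frac{1}{37 + 22 + 2 \cdot 22^{2}} \left(-36 + 22\right) = -1284 + 2 \cdot 22 \frac{1}{37 + 22 + 2 \cdot 484} \left(-14\right) = -1284 + 2 \cdot 22 \frac{1}{37 + 22 + 968} \left(-14\right) = -1284 + 2 \cdot 22 \cdot \frac{1}{1027} \left(-14\right) = -1284 - \frac{616}{1027} = - \frac{1319284}{1027}$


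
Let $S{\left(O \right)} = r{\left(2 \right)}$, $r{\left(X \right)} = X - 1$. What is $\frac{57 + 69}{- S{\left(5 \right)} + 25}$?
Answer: $\frac{21}{4} \approx 5.25$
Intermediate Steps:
$r{\left(X \right)} = -1 + X$ ($r{\left(X \right)} = X - 1 = -1 + X$)
$S{\left(O \right)} = 1$ ($S{\left(O \right)} = -1 + 2 = 1$)
$\frac{57 + 69}{- S{\left(5 \right)} + 25} = \frac{57 + 69}{\left(-1\right) 1 + 25} = \frac{1}{-1 + 25} \cdot 126 = \frac{1}{24} \cdot 126 = \frac{21}{4}$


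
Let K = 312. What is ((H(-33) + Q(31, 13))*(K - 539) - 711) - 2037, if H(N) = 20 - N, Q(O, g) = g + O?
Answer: -24767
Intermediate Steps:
Q(O, g) = O + g
((H(-33) + Q(31, 13))*(K - 539) - 711) - 2037 = (((20 - 1*(-33)) + (31 + 13))*(312 - 539) - 711) - 2037 = (((20 + 33) + 44)*(-227) - 711) - 2037 = ((53 + 44)*(-227) - 711) - 2037 = (97*(-227) - 711) - 2037 = (-22019 - 711) - 2037 = -22730 - 2037 = -24767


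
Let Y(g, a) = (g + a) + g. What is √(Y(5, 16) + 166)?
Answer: 8*√3 ≈ 13.856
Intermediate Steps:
Y(g, a) = a + 2*g (Y(g, a) = (a + g) + g = a + 2*g)
√(Y(5, 16) + 166) = √((16 + 2*5) + 166) = √((16 + 10) + 166) = √(26 + 166) = √192 = 8*√3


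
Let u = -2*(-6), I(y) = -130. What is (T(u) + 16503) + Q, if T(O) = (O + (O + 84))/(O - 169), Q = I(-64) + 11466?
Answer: 4370615/157 ≈ 27838.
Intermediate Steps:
Q = 11336 (Q = -130 + 11466 = 11336)
u = 12
T(O) = (84 + 2*O)/(-169 + O) (T(O) = (O + (84 + O))/(-169 + O) = (84 + 2*O)/(-169 + O))
(T(u) + 16503) + Q = (2*(42 + 12)/(-169 + 12) + 16503) + 11336 = (2*54/(-157) + 16503) + 11336 = (2*(-1/157)*54 + 16503) + 11336 = (-108/157 + 16503) + 11336 = 2590863/157 + 11336 = 4370615/157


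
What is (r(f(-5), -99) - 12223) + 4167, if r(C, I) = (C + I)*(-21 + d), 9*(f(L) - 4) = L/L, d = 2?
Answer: -56278/9 ≈ -6253.1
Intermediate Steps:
f(L) = 37/9 (f(L) = 4 + (L/L)/9 = 4 + (1/9)*1 = 4 + 1/9 = 37/9)
r(C, I) = -19*C - 19*I (r(C, I) = (C + I)*(-21 + 2) = (C + I)*(-19) = -19*C - 19*I)
(r(f(-5), -99) - 12223) + 4167 = ((-19*37/9 - 19*(-99)) - 12223) + 4167 = ((-703/9 + 1881) - 12223) + 4167 = (16226/9 - 12223) + 4167 = -93781/9 + 4167 = -56278/9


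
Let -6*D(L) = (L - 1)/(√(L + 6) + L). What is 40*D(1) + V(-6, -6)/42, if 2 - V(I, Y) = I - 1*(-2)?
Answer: ⅐ ≈ 0.14286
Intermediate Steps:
V(I, Y) = -I (V(I, Y) = 2 - (I - 1*(-2)) = 2 - (I + 2) = 2 - (2 + I) = 2 + (-2 - I) = -I)
D(L) = -(-1 + L)/(6*(L + √(6 + L))) (D(L) = -(L - 1)/(6*(√(L + 6) + L)) = -(-1 + L)/(6*(√(6 + L) + L)) = -(-1 + L)/(6*(L + √(6 + L))))
40*D(1) + V(-6, -6)/42 = 40*((1 - 1*1)/(6*(1 + √(6 + 1)))) - 1*(-6)/42 = 40*((1 - 1)/(6*(1 + √7))) + 6*(1/42) = 40*((⅙)*0/(1 + √7)) + ⅐ = 40*0 + ⅐ = 0 + ⅐ = ⅐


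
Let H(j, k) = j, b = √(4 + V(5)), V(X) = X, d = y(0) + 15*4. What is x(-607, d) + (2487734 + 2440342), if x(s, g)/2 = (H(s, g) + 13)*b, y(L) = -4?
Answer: 4924512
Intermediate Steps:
d = 56 (d = -4 + 15*4 = -4 + 60 = 56)
b = 3 (b = √(4 + 5) = √9 = 3)
x(s, g) = 78 + 6*s (x(s, g) = 2*((s + 13)*3) = 2*((13 + s)*3) = 2*(39 + 3*s) = 78 + 6*s)
x(-607, d) + (2487734 + 2440342) = (78 + 6*(-607)) + (2487734 + 2440342) = (78 - 3642) + 4928076 = -3564 + 4928076 = 4924512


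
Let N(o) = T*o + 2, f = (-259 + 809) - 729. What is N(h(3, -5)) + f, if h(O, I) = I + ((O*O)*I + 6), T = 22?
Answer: -1145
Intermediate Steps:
h(O, I) = 6 + I + I*O**2 (h(O, I) = I + (O**2*I + 6) = I + (I*O**2 + 6) = I + (6 + I*O**2) = 6 + I + I*O**2)
f = -179 (f = 550 - 729 = -179)
N(o) = 2 + 22*o (N(o) = 22*o + 2 = 2 + 22*o)
N(h(3, -5)) + f = (2 + 22*(6 - 5 - 5*3**2)) - 179 = (2 + 22*(6 - 5 - 5*9)) - 179 = (2 + 22*(6 - 5 - 45)) - 179 = (2 + 22*(-44)) - 179 = (2 - 968) - 179 = -966 - 179 = -1145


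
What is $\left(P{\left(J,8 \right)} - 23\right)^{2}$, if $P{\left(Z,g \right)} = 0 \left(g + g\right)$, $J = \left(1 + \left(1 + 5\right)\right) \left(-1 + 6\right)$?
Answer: $529$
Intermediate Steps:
$J = 35$ ($J = \left(1 + 6\right) 5 = 7 \cdot 5 = 35$)
$P{\left(Z,g \right)} = 0$ ($P{\left(Z,g \right)} = 0 \cdot 2 g = 0$)
$\left(P{\left(J,8 \right)} - 23\right)^{2} = \left(0 - 23\right)^{2} = \left(-23\right)^{2} = 529$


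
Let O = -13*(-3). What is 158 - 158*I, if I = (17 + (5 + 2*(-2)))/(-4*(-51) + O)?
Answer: 3950/27 ≈ 146.30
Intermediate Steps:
O = 39
I = 2/27 (I = (17 + (5 + 2*(-2)))/(-4*(-51) + 39) = (17 + (5 - 4))/(204 + 39) = (17 + 1)/243 = 18*(1/243) = 2/27 ≈ 0.074074)
158 - 158*I = 158 - 158*2/27 = 158 - 316/27 = 3950/27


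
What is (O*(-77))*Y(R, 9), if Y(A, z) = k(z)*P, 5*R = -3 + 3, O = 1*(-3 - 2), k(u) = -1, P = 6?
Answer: -2310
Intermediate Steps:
O = -5 (O = 1*(-5) = -5)
R = 0 (R = (-3 + 3)/5 = (⅕)*0 = 0)
Y(A, z) = -6 (Y(A, z) = -1*6 = -6)
(O*(-77))*Y(R, 9) = -5*(-77)*(-6) = 385*(-6) = -2310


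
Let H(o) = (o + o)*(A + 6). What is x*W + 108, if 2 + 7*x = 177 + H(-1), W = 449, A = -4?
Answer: 77535/7 ≈ 11076.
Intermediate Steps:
H(o) = 4*o (H(o) = (o + o)*(-4 + 6) = (2*o)*2 = 4*o)
x = 171/7 (x = -2/7 + (177 + 4*(-1))/7 = -2/7 + (177 - 4)/7 = -2/7 + (⅐)*173 = -2/7 + 173/7 = 171/7 ≈ 24.429)
x*W + 108 = (171/7)*449 + 108 = 76779/7 + 108 = 77535/7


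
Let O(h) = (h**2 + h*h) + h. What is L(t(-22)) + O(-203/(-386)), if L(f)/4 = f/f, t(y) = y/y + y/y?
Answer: 189190/37249 ≈ 5.0791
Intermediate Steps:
t(y) = 2 (t(y) = 1 + 1 = 2)
O(h) = h + 2*h**2 (O(h) = (h**2 + h**2) + h = 2*h**2 + h = h + 2*h**2)
L(f) = 4 (L(f) = 4*(f/f) = 4*1 = 4)
L(t(-22)) + O(-203/(-386)) = 4 + (-203/(-386))*(1 + 2*(-203/(-386))) = 4 + (-203*(-1/386))*(1 + 2*(-203*(-1/386))) = 4 + 203*(1 + 2*(203/386))/386 = 4 + 203*(1 + 203/193)/386 = 4 + (203/386)*(396/193) = 4 + 40194/37249 = 189190/37249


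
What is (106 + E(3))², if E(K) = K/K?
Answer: 11449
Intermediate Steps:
E(K) = 1
(106 + E(3))² = (106 + 1)² = 107² = 11449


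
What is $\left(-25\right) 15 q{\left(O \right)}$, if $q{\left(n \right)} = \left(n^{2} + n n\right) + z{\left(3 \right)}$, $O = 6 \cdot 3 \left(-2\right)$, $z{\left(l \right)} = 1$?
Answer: $-972375$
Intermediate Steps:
$O = -36$ ($O = 18 \left(-2\right) = -36$)
$q{\left(n \right)} = 1 + 2 n^{2}$ ($q{\left(n \right)} = \left(n^{2} + n n\right) + 1 = \left(n^{2} + n^{2}\right) + 1 = 2 n^{2} + 1 = 1 + 2 n^{2}$)
$\left(-25\right) 15 q{\left(O \right)} = \left(-25\right) 15 \left(1 + 2 \left(-36\right)^{2}\right) = - 375 \left(1 + 2 \cdot 1296\right) = - 375 \left(1 + 2592\right) = \left(-375\right) 2593 = -972375$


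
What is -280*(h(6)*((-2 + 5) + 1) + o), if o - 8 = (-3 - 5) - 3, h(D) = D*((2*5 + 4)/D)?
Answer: -14840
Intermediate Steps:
h(D) = 14 (h(D) = D*((10 + 4)/D) = D*(14/D) = 14)
o = -3 (o = 8 + ((-3 - 5) - 3) = 8 + (-8 - 3) = 8 - 11 = -3)
-280*(h(6)*((-2 + 5) + 1) + o) = -280*(14*((-2 + 5) + 1) - 3) = -280*(14*(3 + 1) - 3) = -280*(14*4 - 3) = -280*(56 - 3) = -280*53 = -14840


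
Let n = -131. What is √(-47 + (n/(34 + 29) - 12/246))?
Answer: I*√36419726/861 ≈ 7.0091*I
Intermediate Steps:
√(-47 + (n/(34 + 29) - 12/246)) = √(-47 + (-131/(34 + 29) - 12/246)) = √(-47 + (-131/63 - 12*1/246)) = √(-47 + (-131*1/63 - 2/41)) = √(-47 + (-131/63 - 2/41)) = √(-47 - 5497/2583) = √(-126898/2583) = I*√36419726/861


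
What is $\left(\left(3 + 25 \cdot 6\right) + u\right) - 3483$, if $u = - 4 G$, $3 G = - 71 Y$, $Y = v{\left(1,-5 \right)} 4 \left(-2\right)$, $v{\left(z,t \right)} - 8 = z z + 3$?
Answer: $-12418$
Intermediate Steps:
$v{\left(z,t \right)} = 11 + z^{2}$ ($v{\left(z,t \right)} = 8 + \left(z z + 3\right) = 8 + \left(z^{2} + 3\right) = 8 + \left(3 + z^{2}\right) = 11 + z^{2}$)
$Y = -96$ ($Y = \left(11 + 1^{2}\right) 4 \left(-2\right) = \left(11 + 1\right) \left(-8\right) = 12 \left(-8\right) = -96$)
$G = 2272$ ($G = \frac{\left(-71\right) \left(-96\right)}{3} = \frac{1}{3} \cdot 6816 = 2272$)
$u = -9088$ ($u = \left(-4\right) 2272 = -9088$)
$\left(\left(3 + 25 \cdot 6\right) + u\right) - 3483 = \left(\left(3 + 25 \cdot 6\right) - 9088\right) - 3483 = \left(\left(3 + 150\right) - 9088\right) - 3483 = \left(153 - 9088\right) - 3483 = -8935 - 3483 = -12418$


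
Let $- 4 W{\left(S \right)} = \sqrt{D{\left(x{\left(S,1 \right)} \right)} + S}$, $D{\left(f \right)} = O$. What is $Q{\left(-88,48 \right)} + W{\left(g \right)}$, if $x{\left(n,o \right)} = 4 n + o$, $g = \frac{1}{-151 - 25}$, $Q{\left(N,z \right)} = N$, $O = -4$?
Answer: $-88 - \frac{i \sqrt{7755}}{176} \approx -88.0 - 0.50035 i$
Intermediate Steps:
$g = - \frac{1}{176}$ ($g = \frac{1}{-151 - 25} = \frac{1}{-176} = - \frac{1}{176} \approx -0.0056818$)
$x{\left(n,o \right)} = o + 4 n$
$D{\left(f \right)} = -4$
$W{\left(S \right)} = - \frac{\sqrt{-4 + S}}{4}$
$Q{\left(-88,48 \right)} + W{\left(g \right)} = -88 - \frac{\sqrt{-4 - \frac{1}{176}}}{4} = -88 - \frac{\sqrt{- \frac{705}{176}}}{4} = -88 - \frac{\frac{1}{44} i \sqrt{7755}}{4} = -88 - \frac{i \sqrt{7755}}{176}$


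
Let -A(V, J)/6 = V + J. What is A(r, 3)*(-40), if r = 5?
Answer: 1920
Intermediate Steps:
A(V, J) = -6*J - 6*V (A(V, J) = -6*(V + J) = -6*(J + V) = -6*J - 6*V)
A(r, 3)*(-40) = (-6*3 - 6*5)*(-40) = (-18 - 30)*(-40) = -48*(-40) = 1920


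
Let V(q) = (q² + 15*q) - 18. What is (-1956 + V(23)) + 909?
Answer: -191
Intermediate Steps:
V(q) = -18 + q² + 15*q
(-1956 + V(23)) + 909 = (-1956 + (-18 + 23² + 15*23)) + 909 = (-1956 + (-18 + 529 + 345)) + 909 = (-1956 + 856) + 909 = -1100 + 909 = -191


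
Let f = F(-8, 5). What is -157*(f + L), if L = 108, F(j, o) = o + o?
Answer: -18526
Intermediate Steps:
F(j, o) = 2*o
f = 10 (f = 2*5 = 10)
-157*(f + L) = -157*(10 + 108) = -157*118 = -18526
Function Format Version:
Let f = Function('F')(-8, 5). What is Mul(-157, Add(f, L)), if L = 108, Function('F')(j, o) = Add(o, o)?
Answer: -18526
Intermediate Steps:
Function('F')(j, o) = Mul(2, o)
f = 10 (f = Mul(2, 5) = 10)
Mul(-157, Add(f, L)) = Mul(-157, Add(10, 108)) = Mul(-157, 118) = -18526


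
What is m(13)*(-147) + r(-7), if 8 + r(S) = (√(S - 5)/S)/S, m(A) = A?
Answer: -1919 + 2*I*√3/49 ≈ -1919.0 + 0.070696*I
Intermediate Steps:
r(S) = -8 + √(-5 + S)/S² (r(S) = -8 + (√(S - 5)/S)/S = -8 + (√(-5 + S)/S)/S = -8 + √(-5 + S)/S²)
m(13)*(-147) + r(-7) = 13*(-147) + (-8 + √(-5 - 7)/(-7)²) = -1911 + (-8 + √(-12)/49) = -1911 + (-8 + (2*I*√3)/49) = -1911 + (-8 + 2*I*√3/49) = -1919 + 2*I*√3/49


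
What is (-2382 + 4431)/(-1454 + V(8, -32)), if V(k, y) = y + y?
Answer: -683/506 ≈ -1.3498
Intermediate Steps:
V(k, y) = 2*y
(-2382 + 4431)/(-1454 + V(8, -32)) = (-2382 + 4431)/(-1454 + 2*(-32)) = 2049/(-1454 - 64) = 2049/(-1518) = 2049*(-1/1518) = -683/506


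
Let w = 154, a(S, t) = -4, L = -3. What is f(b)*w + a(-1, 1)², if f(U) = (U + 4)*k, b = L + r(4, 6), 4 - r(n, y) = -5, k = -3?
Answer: -4604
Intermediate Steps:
r(n, y) = 9 (r(n, y) = 4 - 1*(-5) = 4 + 5 = 9)
b = 6 (b = -3 + 9 = 6)
f(U) = -12 - 3*U (f(U) = (U + 4)*(-3) = (4 + U)*(-3) = -12 - 3*U)
f(b)*w + a(-1, 1)² = (-12 - 3*6)*154 + (-4)² = (-12 - 18)*154 + 16 = -30*154 + 16 = -4620 + 16 = -4604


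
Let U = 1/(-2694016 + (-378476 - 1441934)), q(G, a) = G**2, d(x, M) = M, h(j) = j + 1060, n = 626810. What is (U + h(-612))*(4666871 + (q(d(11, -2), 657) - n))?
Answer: 8170881361965055/4514426 ≈ 1.8099e+9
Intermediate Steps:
h(j) = 1060 + j
U = -1/4514426 (U = 1/(-2694016 - 1820410) = 1/(-4514426) = -1/4514426 ≈ -2.2151e-7)
(U + h(-612))*(4666871 + (q(d(11, -2), 657) - n)) = (-1/4514426 + (1060 - 612))*(4666871 + ((-2)**2 - 1*626810)) = (-1/4514426 + 448)*(4666871 + (4 - 626810)) = 2022462847*(4666871 - 626806)/4514426 = (2022462847/4514426)*4040065 = 8170881361965055/4514426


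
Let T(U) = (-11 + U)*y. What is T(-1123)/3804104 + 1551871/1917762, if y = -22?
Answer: 371957687810/455960380953 ≈ 0.81577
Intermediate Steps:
T(U) = 242 - 22*U (T(U) = (-11 + U)*(-22) = 242 - 22*U)
T(-1123)/3804104 + 1551871/1917762 = (242 - 22*(-1123))/3804104 + 1551871/1917762 = (242 + 24706)*(1/3804104) + 1551871*(1/1917762) = 24948*(1/3804104) + 1551871/1917762 = 6237/951026 + 1551871/1917762 = 371957687810/455960380953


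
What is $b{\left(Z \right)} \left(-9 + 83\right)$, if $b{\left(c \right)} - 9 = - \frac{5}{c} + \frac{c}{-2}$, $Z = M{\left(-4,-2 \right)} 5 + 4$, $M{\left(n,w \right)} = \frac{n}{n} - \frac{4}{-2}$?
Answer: $- \frac{1073}{19} \approx -56.474$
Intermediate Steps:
$M{\left(n,w \right)} = 3$ ($M{\left(n,w \right)} = 1 - -2 = 1 + 2 = 3$)
$Z = 19$ ($Z = 3 \cdot 5 + 4 = 15 + 4 = 19$)
$b{\left(c \right)} = 9 - \frac{5}{c} - \frac{c}{2}$ ($b{\left(c \right)} = 9 + \left(- \frac{5}{c} + \frac{c}{-2}\right) = 9 + \left(- \frac{5}{c} + c \left(- \frac{1}{2}\right)\right) = 9 - \left(\frac{c}{2} + \frac{5}{c}\right) = 9 - \frac{5}{c} - \frac{c}{2}$)
$b{\left(Z \right)} \left(-9 + 83\right) = \left(9 - \frac{5}{19} - \frac{19}{2}\right) \left(-9 + 83\right) = \left(9 - \frac{5}{19} - \frac{19}{2}\right) 74 = \left(- \frac{29}{38}\right) 74 = - \frac{1073}{19}$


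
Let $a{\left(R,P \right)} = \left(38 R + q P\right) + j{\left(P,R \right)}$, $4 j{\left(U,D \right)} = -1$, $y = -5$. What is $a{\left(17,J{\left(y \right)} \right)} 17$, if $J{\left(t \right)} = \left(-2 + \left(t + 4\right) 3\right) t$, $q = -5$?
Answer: $\frac{35411}{4} \approx 8852.8$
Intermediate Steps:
$j{\left(U,D \right)} = - \frac{1}{4}$ ($j{\left(U,D \right)} = \frac{1}{4} \left(-1\right) = - \frac{1}{4}$)
$J{\left(t \right)} = t \left(10 + 3 t\right)$ ($J{\left(t \right)} = \left(-2 + \left(4 + t\right) 3\right) t = \left(-2 + \left(12 + 3 t\right)\right) t = \left(10 + 3 t\right) t = t \left(10 + 3 t\right)$)
$a{\left(R,P \right)} = - \frac{1}{4} - 5 P + 38 R$ ($a{\left(R,P \right)} = \left(38 R - 5 P\right) - \frac{1}{4} = \left(- 5 P + 38 R\right) - \frac{1}{4} = - \frac{1}{4} - 5 P + 38 R$)
$a{\left(17,J{\left(y \right)} \right)} 17 = \left(- \frac{1}{4} - 5 \left(- 5 \left(10 + 3 \left(-5\right)\right)\right) + 38 \cdot 17\right) 17 = \left(- \frac{1}{4} - 5 \left(- 5 \left(10 - 15\right)\right) + 646\right) 17 = \left(- \frac{1}{4} - 5 \left(\left(-5\right) \left(-5\right)\right) + 646\right) 17 = \left(- \frac{1}{4} - 125 + 646\right) 17 = \frac{2083}{4} \cdot 17 = \frac{35411}{4}$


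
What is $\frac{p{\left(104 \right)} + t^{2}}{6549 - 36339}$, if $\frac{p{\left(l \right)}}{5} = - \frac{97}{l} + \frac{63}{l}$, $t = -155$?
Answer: $- \frac{83281}{103272} \approx -0.80642$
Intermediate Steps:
$p{\left(l \right)} = - \frac{170}{l}$ ($p{\left(l \right)} = 5 \left(- \frac{97}{l} + \frac{63}{l}\right) = 5 \left(- \frac{34}{l}\right) = - \frac{170}{l}$)
$\frac{p{\left(104 \right)} + t^{2}}{6549 - 36339} = \frac{- \frac{170}{104} + \left(-155\right)^{2}}{6549 - 36339} = \frac{\left(-170\right) \frac{1}{104} + 24025}{-29790} = \left(- \frac{85}{52} + 24025\right) \left(- \frac{1}{29790}\right) = \frac{1249215}{52} \left(- \frac{1}{29790}\right) = - \frac{83281}{103272}$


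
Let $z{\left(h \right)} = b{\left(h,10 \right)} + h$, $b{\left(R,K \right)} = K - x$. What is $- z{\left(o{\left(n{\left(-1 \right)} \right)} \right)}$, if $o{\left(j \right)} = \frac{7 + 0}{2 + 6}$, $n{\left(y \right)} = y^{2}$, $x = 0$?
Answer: $- \frac{87}{8} \approx -10.875$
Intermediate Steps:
$b{\left(R,K \right)} = K$ ($b{\left(R,K \right)} = K - 0 = K + 0 = K$)
$o{\left(j \right)} = \frac{7}{8}$
$z{\left(h \right)} = 10 + h$
$- z{\left(o{\left(n{\left(-1 \right)} \right)} \right)} = - (10 + \frac{7}{8}) = \left(-1\right) \frac{87}{8} = - \frac{87}{8}$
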